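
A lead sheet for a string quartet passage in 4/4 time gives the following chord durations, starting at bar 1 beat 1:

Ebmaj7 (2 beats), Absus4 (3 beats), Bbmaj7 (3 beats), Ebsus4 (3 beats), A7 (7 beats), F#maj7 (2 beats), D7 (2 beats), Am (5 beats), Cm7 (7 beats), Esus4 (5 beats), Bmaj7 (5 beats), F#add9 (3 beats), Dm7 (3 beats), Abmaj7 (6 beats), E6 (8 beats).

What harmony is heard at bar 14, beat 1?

Beat 1 of bar 14 is beat (14−1)×4 + 1 = 53 overall.
Running totals: Ebmaj7 ends at 2, Absus4 ends at 5, Bbmaj7 ends at 8, Ebsus4 ends at 11, A7 ends at 18, F#maj7 ends at 20, D7 ends at 22, Am ends at 27, Cm7 ends at 34, Esus4 ends at 39, Bmaj7 ends at 44, F#add9 ends at 47, Dm7 ends at 50, Abmaj7 ends at 56.
Beat 53 falls within Abmaj7.

Abmaj7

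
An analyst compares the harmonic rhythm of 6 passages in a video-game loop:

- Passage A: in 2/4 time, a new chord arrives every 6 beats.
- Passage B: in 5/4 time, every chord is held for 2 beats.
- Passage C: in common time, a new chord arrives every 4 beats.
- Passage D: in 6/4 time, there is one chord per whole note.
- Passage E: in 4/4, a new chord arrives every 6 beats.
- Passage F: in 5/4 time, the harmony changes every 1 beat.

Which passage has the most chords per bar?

A: 2/6 = 1/3 chords/bar.
B: 5/2 = 2.5 chords/bar.
C: 4/4 = 1 chord/bar.
D: 6/4 = 1.5 chords/bar.
E: 4/6 = 2/3 chords/bar.
F: 5/1 = 5 chords/bar.
Fastest is F at 5 chords/bar.

Passage F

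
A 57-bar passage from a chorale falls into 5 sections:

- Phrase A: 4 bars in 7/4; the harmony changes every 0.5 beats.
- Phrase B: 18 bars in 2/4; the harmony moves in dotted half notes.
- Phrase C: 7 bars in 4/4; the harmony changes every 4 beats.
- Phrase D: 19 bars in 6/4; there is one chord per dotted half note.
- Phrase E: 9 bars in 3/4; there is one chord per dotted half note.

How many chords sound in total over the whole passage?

A has 28 beats and chords last 0.5 each, so 56 chords.
B has 36 beats and chords last 3 each, so 12 chords.
C has 28 beats and chords last 4 each, so 7 chords.
D has 114 beats and chords last 3 each, so 38 chords.
E has 27 beats and chords last 3 each, so 9 chords.
Total: 56 + 12 + 7 + 38 + 9 = 122.

122 chords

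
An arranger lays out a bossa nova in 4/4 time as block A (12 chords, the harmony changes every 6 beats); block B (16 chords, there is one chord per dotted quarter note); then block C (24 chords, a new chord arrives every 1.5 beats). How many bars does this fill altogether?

33 bars

A: 12 × 6 = 72 beats = 18 bars.
B: 16 × 1.5 = 24 beats = 6 bars.
C: 24 × 1.5 = 36 beats = 9 bars.
Total: 18 + 6 + 9 = 33 bars.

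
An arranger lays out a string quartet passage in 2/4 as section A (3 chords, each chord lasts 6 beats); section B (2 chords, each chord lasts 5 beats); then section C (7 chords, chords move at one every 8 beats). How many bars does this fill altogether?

A: 3 × 6 = 18 beats = 9 bars.
B: 2 × 5 = 10 beats = 5 bars.
C: 7 × 8 = 56 beats = 28 bars.
Total: 9 + 5 + 28 = 42 bars.

42 bars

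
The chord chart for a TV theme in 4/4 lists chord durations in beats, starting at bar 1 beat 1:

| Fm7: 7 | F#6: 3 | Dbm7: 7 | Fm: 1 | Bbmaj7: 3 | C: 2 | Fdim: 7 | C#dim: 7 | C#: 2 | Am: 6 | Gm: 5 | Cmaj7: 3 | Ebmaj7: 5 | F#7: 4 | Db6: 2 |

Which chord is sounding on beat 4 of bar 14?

Beat 4 of bar 14 is beat (14−1)×4 + 4 = 56 overall.
Running totals: Fm7 ends at 7, F#6 ends at 10, Dbm7 ends at 17, Fm ends at 18, Bbmaj7 ends at 21, C ends at 23, Fdim ends at 30, C#dim ends at 37, C# ends at 39, Am ends at 45, Gm ends at 50, Cmaj7 ends at 53, Ebmaj7 ends at 58.
Beat 56 falls within Ebmaj7.

Ebmaj7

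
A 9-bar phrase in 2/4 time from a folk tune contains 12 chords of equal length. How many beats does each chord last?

9 bars × 2 beats/bar = 18 beats total.
18 beats ÷ 12 chords = 1.5 beats per chord.
(That is a dotted quarter note.)

1.5 beats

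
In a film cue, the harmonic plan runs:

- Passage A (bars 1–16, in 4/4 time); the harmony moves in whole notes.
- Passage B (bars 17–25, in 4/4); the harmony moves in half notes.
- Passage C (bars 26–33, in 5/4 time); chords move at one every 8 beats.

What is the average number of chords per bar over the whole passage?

13/11 chords per bar

A: 16 bars of 4 beats is 64 beats; at 4 beats each that's 16 chords.
B: 9 bars of 4 beats is 36 beats; at 2 beats each that's 18 chords.
C: 8 bars of 5 beats is 40 beats; at 8 beats each that's 5 chords.
Overall: 39 chords over 33 bars → 39/33 = 13/11 chords per bar.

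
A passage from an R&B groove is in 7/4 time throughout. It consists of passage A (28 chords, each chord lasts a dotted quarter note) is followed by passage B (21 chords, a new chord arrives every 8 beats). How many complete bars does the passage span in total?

A: 28 × 1.5 = 42 beats = 6 bars.
B: 21 × 8 = 168 beats = 24 bars.
Total: 6 + 24 = 30 bars.

30 bars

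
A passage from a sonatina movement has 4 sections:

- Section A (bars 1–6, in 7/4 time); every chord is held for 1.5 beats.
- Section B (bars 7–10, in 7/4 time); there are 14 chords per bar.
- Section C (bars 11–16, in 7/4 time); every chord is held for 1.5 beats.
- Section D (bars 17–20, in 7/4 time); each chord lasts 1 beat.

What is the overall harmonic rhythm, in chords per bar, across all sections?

7 chords per bar

A: 6 bars of 7 beats is 42 beats; at 1.5 beats each that's 28 chords.
B: 4 bars of 7 beats is 28 beats; at 0.5 beats each that's 56 chords.
C: 6 bars of 7 beats is 42 beats; at 1.5 beats each that's 28 chords.
D: 4 bars of 7 beats is 28 beats; at 1 beat each that's 28 chords.
Overall: 140 chords over 20 bars → 140/20 = 7 chords per bar.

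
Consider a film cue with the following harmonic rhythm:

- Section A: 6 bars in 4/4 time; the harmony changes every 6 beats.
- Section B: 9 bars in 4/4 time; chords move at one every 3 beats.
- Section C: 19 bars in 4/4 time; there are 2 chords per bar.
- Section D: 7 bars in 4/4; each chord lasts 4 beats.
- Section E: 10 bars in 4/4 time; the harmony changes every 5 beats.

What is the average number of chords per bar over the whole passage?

A: 6 × 4 = 24 beats ÷ 6 = 4 chords.
B: 9 × 4 = 36 beats ÷ 3 = 12 chords.
C: 19 × 4 = 76 beats ÷ 2 = 38 chords.
D: 7 × 4 = 28 beats ÷ 4 = 7 chords.
E: 10 × 4 = 40 beats ÷ 5 = 8 chords.
Overall: 69 chords over 51 bars → 69/51 = 23/17 chords per bar.

23/17 chords per bar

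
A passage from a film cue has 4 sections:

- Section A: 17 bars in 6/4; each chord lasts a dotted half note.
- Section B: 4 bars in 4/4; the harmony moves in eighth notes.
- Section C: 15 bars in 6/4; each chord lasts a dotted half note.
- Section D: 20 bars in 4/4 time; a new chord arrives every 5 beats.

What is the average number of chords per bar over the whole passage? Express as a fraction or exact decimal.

A: 17 bars of 6 beats is 102 beats; at 3 beats each that's 34 chords.
B: 4 bars of 4 beats is 16 beats; at 0.5 beats each that's 32 chords.
C: 15 bars of 6 beats is 90 beats; at 3 beats each that's 30 chords.
D: 20 bars of 4 beats is 80 beats; at 5 beats each that's 16 chords.
Overall: 112 chords over 56 bars → 112/56 = 2 chords per bar.

2 chords per bar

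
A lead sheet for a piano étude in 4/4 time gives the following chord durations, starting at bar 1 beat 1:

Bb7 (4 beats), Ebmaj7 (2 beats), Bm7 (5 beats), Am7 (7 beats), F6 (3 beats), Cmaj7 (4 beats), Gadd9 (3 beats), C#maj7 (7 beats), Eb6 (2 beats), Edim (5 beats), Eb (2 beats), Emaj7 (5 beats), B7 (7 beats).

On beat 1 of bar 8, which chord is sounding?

C#maj7

Beat 1 of bar 8 is beat (8−1)×4 + 1 = 29 overall.
Running totals: Bb7 ends at 4, Ebmaj7 ends at 6, Bm7 ends at 11, Am7 ends at 18, F6 ends at 21, Cmaj7 ends at 25, Gadd9 ends at 28, C#maj7 ends at 35.
Beat 29 falls within C#maj7.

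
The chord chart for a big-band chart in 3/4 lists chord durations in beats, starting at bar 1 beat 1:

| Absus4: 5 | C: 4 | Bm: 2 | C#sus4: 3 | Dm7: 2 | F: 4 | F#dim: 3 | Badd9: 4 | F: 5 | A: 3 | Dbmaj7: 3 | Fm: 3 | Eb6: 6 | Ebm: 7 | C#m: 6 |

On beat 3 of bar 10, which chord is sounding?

Beat 3 of bar 10 is beat (10−1)×3 + 3 = 30 overall.
Running totals: Absus4 ends at 5, C ends at 9, Bm ends at 11, C#sus4 ends at 14, Dm7 ends at 16, F ends at 20, F#dim ends at 23, Badd9 ends at 27, F ends at 32.
Beat 30 falls within F.

F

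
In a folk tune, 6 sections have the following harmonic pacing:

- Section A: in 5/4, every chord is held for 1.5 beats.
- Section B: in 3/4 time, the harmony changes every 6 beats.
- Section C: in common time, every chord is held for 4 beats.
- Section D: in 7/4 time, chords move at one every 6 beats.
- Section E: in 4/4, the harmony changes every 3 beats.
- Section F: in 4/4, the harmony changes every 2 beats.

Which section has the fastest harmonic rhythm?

Section A

A: each chord is 1.5 beats in 5/4, so 10/3 per bar.
B: each chord is 6 beats in 3/4, so 0.5 per bar.
C: each chord is 4 beats in 4/4, so 1 per bar.
D: each chord is 6 beats in 7/4, so 7/6 per bar.
E: each chord is 3 beats in 4/4, so 4/3 per bar.
F: each chord is 2 beats in 4/4, so 2 per bar.
Fastest is A at 10/3 chords/bar.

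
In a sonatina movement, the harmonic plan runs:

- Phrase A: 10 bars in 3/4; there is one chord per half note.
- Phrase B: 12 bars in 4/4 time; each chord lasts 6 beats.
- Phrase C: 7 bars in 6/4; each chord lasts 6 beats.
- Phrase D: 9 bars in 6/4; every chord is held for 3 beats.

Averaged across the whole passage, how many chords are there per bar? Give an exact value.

24/19 chords per bar

A: 10 bars of 3 beats is 30 beats; at 2 beats each that's 15 chords.
B: 12 bars of 4 beats is 48 beats; at 6 beats each that's 8 chords.
C: 7 bars of 6 beats is 42 beats; at 6 beats each that's 7 chords.
D: 9 bars of 6 beats is 54 beats; at 3 beats each that's 18 chords.
Overall: 48 chords over 38 bars → 48/38 = 24/19 chords per bar.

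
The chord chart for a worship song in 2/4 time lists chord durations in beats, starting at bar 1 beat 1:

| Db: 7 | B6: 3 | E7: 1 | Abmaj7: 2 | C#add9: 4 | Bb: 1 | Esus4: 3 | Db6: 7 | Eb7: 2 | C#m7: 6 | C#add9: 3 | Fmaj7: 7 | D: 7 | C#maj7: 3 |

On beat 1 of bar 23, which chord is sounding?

Fmaj7

Beat 1 of bar 23 is beat (23−1)×2 + 1 = 45 overall.
Running totals: Db ends at 7, B6 ends at 10, E7 ends at 11, Abmaj7 ends at 13, C#add9 ends at 17, Bb ends at 18, Esus4 ends at 21, Db6 ends at 28, Eb7 ends at 30, C#m7 ends at 36, C#add9 ends at 39, Fmaj7 ends at 46.
Beat 45 falls within Fmaj7.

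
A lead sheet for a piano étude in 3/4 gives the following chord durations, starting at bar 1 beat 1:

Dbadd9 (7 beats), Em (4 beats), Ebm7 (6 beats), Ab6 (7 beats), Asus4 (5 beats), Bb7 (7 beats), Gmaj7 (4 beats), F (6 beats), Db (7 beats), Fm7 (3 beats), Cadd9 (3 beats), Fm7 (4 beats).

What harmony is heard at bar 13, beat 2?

Gmaj7

Beat 2 of bar 13 is beat (13−1)×3 + 2 = 38 overall.
Running totals: Dbadd9 ends at 7, Em ends at 11, Ebm7 ends at 17, Ab6 ends at 24, Asus4 ends at 29, Bb7 ends at 36, Gmaj7 ends at 40.
Beat 38 falls within Gmaj7.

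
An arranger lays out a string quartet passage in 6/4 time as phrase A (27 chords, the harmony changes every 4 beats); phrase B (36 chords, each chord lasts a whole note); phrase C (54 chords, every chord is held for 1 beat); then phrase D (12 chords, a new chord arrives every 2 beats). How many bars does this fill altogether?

55 bars

A: 27 × 4 = 108 beats = 18 bars.
B: 36 × 4 = 144 beats = 24 bars.
C: 54 × 1 = 54 beats = 9 bars.
D: 12 × 2 = 24 beats = 4 bars.
Total: 18 + 24 + 9 + 4 = 55 bars.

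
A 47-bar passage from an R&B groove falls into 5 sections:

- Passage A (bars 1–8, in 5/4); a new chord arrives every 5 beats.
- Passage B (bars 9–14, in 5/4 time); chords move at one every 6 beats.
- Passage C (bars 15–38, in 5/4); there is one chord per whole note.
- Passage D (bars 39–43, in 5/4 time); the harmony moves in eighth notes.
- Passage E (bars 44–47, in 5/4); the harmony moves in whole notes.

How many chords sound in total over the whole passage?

98 chords

A: 8 bars × 5 beats = 40 beats; 5 beats/chord → 8 chords.
B: 6 bars × 5 beats = 30 beats; 6 beats/chord → 5 chords.
C: 24 bars × 5 beats = 120 beats; 4 beats/chord → 30 chords.
D: 5 bars × 5 beats = 25 beats; 0.5 beats/chord → 50 chords.
E: 4 bars × 5 beats = 20 beats; 4 beats/chord → 5 chords.
Total: 8 + 5 + 30 + 50 + 5 = 98.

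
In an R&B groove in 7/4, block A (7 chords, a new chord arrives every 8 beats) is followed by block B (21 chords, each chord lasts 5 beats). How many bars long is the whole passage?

A: 7 × 8 = 56 beats = 8 bars.
B: 21 × 5 = 105 beats = 15 bars.
Total: 8 + 15 = 23 bars.

23 bars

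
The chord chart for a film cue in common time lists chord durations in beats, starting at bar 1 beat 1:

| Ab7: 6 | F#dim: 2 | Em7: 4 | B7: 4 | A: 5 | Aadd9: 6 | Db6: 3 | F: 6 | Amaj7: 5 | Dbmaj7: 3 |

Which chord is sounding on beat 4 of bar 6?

Aadd9

Beat 4 of bar 6 is beat (6−1)×4 + 4 = 24 overall.
Running totals: Ab7 ends at 6, F#dim ends at 8, Em7 ends at 12, B7 ends at 16, A ends at 21, Aadd9 ends at 27.
Beat 24 falls within Aadd9.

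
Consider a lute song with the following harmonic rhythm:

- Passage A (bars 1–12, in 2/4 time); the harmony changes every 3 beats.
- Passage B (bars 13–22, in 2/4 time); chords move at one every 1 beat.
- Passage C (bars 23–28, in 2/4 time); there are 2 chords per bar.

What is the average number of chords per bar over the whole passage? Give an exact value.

10/7 chords per bar

A: 12 × 2 = 24 beats ÷ 3 = 8 chords.
B: 10 × 2 = 20 beats ÷ 1 = 20 chords.
C: 6 × 2 = 12 beats ÷ 1 = 12 chords.
Overall: 40 chords over 28 bars → 40/28 = 10/7 chords per bar.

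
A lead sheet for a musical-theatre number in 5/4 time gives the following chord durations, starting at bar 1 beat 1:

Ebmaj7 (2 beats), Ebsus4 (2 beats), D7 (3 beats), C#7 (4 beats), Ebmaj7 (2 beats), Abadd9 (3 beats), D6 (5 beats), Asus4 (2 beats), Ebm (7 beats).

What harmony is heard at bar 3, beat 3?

Beat 3 of bar 3 is beat (3−1)×5 + 3 = 13 overall.
Running totals: Ebmaj7 ends at 2, Ebsus4 ends at 4, D7 ends at 7, C#7 ends at 11, Ebmaj7 ends at 13.
Beat 13 falls within Ebmaj7.

Ebmaj7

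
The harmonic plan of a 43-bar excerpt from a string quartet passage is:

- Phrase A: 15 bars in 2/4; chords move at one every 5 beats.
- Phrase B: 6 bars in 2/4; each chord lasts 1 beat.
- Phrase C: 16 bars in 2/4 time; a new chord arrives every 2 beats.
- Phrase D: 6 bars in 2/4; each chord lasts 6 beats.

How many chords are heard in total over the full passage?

A has 30 beats and chords last 5 each, so 6 chords.
B has 12 beats and chords last 1 each, so 12 chords.
C has 32 beats and chords last 2 each, so 16 chords.
D has 12 beats and chords last 6 each, so 2 chords.
Total: 6 + 12 + 16 + 2 = 36.

36 chords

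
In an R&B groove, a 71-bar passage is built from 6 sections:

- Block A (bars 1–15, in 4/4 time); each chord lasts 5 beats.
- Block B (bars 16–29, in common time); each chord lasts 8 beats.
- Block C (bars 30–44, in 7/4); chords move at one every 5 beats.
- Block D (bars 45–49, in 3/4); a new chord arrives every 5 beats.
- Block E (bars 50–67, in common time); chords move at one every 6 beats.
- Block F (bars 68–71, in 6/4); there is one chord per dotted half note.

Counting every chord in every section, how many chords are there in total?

A: 15·4 = 60 beats, 60/5 = 12 chords.
B: 14·4 = 56 beats, 56/8 = 7 chords.
C: 15·7 = 105 beats, 105/5 = 21 chords.
D: 5·3 = 15 beats, 15/5 = 3 chords.
E: 18·4 = 72 beats, 72/6 = 12 chords.
F: 4·6 = 24 beats, 24/3 = 8 chords.
Total: 12 + 7 + 21 + 3 + 12 + 8 = 63.

63 chords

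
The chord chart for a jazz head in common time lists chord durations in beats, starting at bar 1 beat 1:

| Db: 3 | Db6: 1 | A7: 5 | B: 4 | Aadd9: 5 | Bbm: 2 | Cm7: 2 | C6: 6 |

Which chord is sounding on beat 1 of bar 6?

Cm7

Beat 1 of bar 6 is beat (6−1)×4 + 1 = 21 overall.
Running totals: Db ends at 3, Db6 ends at 4, A7 ends at 9, B ends at 13, Aadd9 ends at 18, Bbm ends at 20, Cm7 ends at 22.
Beat 21 falls within Cm7.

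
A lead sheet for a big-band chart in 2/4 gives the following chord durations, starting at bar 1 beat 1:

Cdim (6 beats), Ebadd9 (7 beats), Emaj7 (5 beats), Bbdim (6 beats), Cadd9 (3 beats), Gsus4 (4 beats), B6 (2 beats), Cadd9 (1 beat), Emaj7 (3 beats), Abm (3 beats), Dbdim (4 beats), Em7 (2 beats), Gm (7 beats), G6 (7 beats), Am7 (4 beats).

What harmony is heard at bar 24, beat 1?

Beat 1 of bar 24 is beat (24−1)×2 + 1 = 47 overall.
Running totals: Cdim ends at 6, Ebadd9 ends at 13, Emaj7 ends at 18, Bbdim ends at 24, Cadd9 ends at 27, Gsus4 ends at 31, B6 ends at 33, Cadd9 ends at 34, Emaj7 ends at 37, Abm ends at 40, Dbdim ends at 44, Em7 ends at 46, Gm ends at 53.
Beat 47 falls within Gm.

Gm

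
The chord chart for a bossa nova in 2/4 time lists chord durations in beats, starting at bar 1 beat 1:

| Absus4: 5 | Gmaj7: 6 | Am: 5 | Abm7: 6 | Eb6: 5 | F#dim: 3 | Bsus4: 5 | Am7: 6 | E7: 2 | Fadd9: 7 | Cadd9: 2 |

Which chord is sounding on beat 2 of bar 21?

E7

Beat 2 of bar 21 is beat (21−1)×2 + 2 = 42 overall.
Running totals: Absus4 ends at 5, Gmaj7 ends at 11, Am ends at 16, Abm7 ends at 22, Eb6 ends at 27, F#dim ends at 30, Bsus4 ends at 35, Am7 ends at 41, E7 ends at 43.
Beat 42 falls within E7.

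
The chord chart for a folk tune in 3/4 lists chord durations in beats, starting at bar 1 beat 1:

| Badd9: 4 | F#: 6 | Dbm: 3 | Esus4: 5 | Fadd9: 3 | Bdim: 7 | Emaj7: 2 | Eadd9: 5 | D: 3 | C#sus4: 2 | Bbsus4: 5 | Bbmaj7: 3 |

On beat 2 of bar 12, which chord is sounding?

Eadd9

Beat 2 of bar 12 is beat (12−1)×3 + 2 = 35 overall.
Running totals: Badd9 ends at 4, F# ends at 10, Dbm ends at 13, Esus4 ends at 18, Fadd9 ends at 21, Bdim ends at 28, Emaj7 ends at 30, Eadd9 ends at 35.
Beat 35 falls within Eadd9.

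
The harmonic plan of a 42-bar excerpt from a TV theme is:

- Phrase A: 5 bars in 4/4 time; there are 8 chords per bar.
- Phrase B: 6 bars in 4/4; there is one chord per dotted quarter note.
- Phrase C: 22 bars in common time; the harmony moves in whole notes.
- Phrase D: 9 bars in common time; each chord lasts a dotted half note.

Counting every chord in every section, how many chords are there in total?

A has 20 beats and chords last 0.5 each, so 40 chords.
B has 24 beats and chords last 1.5 each, so 16 chords.
C has 88 beats and chords last 4 each, so 22 chords.
D has 36 beats and chords last 3 each, so 12 chords.
Total: 40 + 16 + 22 + 12 = 90.

90 chords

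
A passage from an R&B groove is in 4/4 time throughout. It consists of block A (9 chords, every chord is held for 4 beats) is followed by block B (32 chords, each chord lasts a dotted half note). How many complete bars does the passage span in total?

A: 9 × 4 = 36 beats = 9 bars.
B: 32 × 3 = 96 beats = 24 bars.
Total: 9 + 24 = 33 bars.

33 bars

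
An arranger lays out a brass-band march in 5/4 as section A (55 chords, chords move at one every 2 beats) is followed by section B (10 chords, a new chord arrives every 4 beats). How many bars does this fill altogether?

30 bars

A: 55 × 2 = 110 beats = 22 bars.
B: 10 × 4 = 40 beats = 8 bars.
Total: 22 + 8 = 30 bars.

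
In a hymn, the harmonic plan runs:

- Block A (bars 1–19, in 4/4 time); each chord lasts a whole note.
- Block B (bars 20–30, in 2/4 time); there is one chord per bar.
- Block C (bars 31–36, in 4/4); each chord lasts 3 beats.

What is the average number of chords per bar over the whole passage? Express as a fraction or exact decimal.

19/18 chords per bar

A: 19 bars of 4 beats is 76 beats; at 4 beats each that's 19 chords.
B: 11 bars of 2 beats is 22 beats; at 2 beats each that's 11 chords.
C: 6 bars of 4 beats is 24 beats; at 3 beats each that's 8 chords.
Overall: 38 chords over 36 bars → 38/36 = 19/18 chords per bar.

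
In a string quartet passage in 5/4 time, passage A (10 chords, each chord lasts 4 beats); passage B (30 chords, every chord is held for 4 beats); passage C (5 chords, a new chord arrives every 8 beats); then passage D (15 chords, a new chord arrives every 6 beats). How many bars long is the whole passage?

A: 10 × 4 = 40 beats = 8 bars.
B: 30 × 4 = 120 beats = 24 bars.
C: 5 × 8 = 40 beats = 8 bars.
D: 15 × 6 = 90 beats = 18 bars.
Total: 8 + 24 + 8 + 18 = 58 bars.

58 bars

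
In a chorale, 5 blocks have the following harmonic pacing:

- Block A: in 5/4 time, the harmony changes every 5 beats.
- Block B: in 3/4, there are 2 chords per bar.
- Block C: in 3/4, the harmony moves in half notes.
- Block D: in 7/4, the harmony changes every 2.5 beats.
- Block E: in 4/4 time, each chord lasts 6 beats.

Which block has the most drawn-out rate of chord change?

A: 5/5 = 1 chord/bar.
B: 3/1.5 = 2 chords/bar.
C: 3/2 = 1.5 chords/bar.
D: 7/2.5 = 2.8 chords/bar.
E: 4/6 = 2/3 chords/bar.
Slowest is E at 2/3 chords/bar.

Block E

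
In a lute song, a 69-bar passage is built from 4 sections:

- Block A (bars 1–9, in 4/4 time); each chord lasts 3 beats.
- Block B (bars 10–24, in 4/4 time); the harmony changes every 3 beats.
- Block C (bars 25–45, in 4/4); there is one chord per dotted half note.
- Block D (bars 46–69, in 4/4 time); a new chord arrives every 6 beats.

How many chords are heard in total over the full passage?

76 chords

A: 9 bars × 4 beats = 36 beats; 3 beats/chord → 12 chords.
B: 15 bars × 4 beats = 60 beats; 3 beats/chord → 20 chords.
C: 21 bars × 4 beats = 84 beats; 3 beats/chord → 28 chords.
D: 24 bars × 4 beats = 96 beats; 6 beats/chord → 16 chords.
Total: 12 + 20 + 28 + 16 = 76.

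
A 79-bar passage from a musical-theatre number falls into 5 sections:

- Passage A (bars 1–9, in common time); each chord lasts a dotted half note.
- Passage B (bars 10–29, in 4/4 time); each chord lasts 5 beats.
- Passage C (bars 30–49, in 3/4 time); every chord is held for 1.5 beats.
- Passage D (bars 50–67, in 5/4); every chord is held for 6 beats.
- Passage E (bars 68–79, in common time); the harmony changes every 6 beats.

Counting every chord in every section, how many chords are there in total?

91 chords

A: 9 bars × 4 beats = 36 beats; 3 beats/chord → 12 chords.
B: 20 bars × 4 beats = 80 beats; 5 beats/chord → 16 chords.
C: 20 bars × 3 beats = 60 beats; 1.5 beats/chord → 40 chords.
D: 18 bars × 5 beats = 90 beats; 6 beats/chord → 15 chords.
E: 12 bars × 4 beats = 48 beats; 6 beats/chord → 8 chords.
Total: 12 + 16 + 40 + 15 + 8 = 91.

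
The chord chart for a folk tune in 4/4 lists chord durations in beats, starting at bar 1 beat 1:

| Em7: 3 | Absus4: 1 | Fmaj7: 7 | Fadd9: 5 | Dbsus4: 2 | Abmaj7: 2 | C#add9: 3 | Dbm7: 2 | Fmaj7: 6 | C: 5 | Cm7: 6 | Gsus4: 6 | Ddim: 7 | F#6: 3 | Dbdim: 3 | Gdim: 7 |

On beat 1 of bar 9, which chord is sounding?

C

Beat 1 of bar 9 is beat (9−1)×4 + 1 = 33 overall.
Running totals: Em7 ends at 3, Absus4 ends at 4, Fmaj7 ends at 11, Fadd9 ends at 16, Dbsus4 ends at 18, Abmaj7 ends at 20, C#add9 ends at 23, Dbm7 ends at 25, Fmaj7 ends at 31, C ends at 36.
Beat 33 falls within C.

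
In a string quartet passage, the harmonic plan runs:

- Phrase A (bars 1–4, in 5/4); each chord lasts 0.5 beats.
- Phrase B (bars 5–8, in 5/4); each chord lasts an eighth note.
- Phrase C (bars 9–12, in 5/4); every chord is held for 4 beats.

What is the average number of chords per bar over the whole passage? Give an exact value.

85/12 chords per bar

A: 4 bars of 5 beats is 20 beats; at 0.5 beats each that's 40 chords.
B: 4 bars of 5 beats is 20 beats; at 0.5 beats each that's 40 chords.
C: 4 bars of 5 beats is 20 beats; at 4 beats each that's 5 chords.
Overall: 85 chords over 12 bars → 85/12 = 85/12 chords per bar.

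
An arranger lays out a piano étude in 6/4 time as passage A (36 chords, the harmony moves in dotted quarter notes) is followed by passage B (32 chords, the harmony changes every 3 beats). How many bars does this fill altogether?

A: 36 × 1.5 = 54 beats = 9 bars.
B: 32 × 3 = 96 beats = 16 bars.
Total: 9 + 16 = 25 bars.

25 bars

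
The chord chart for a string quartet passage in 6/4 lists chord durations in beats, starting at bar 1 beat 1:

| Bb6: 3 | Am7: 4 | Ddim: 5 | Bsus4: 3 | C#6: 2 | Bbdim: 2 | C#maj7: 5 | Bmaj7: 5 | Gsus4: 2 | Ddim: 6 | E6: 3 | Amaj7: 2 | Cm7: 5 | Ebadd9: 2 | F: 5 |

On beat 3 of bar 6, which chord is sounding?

Ddim

Beat 3 of bar 6 is beat (6−1)×6 + 3 = 33 overall.
Running totals: Bb6 ends at 3, Am7 ends at 7, Ddim ends at 12, Bsus4 ends at 15, C#6 ends at 17, Bbdim ends at 19, C#maj7 ends at 24, Bmaj7 ends at 29, Gsus4 ends at 31, Ddim ends at 37.
Beat 33 falls within Ddim.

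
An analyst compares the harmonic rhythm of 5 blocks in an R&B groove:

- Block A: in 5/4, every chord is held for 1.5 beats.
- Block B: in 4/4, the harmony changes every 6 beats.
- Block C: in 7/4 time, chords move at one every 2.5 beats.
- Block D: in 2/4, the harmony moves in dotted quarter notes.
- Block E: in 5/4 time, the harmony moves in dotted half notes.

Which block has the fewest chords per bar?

Block B

A: each chord is 1.5 beats in 5/4, so 10/3 per bar.
B: each chord is 6 beats in 4/4, so 2/3 per bar.
C: each chord is 2.5 beats in 7/4, so 2.8 per bar.
D: each chord is 1.5 beats in 2/4, so 4/3 per bar.
E: each chord is 3 beats in 5/4, so 5/3 per bar.
Slowest is B at 2/3 chords/bar.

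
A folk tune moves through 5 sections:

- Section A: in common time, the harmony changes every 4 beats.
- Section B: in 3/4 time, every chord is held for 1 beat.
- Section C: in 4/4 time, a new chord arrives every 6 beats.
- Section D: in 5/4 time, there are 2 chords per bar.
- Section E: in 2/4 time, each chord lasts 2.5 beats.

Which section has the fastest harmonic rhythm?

A: each chord is 4 beats in 4/4, so 1 per bar.
B: each chord is 1 beat in 3/4, so 3 per bar.
C: each chord is 6 beats in 4/4, so 2/3 per bar.
D: each chord is 2.5 beats in 5/4, so 2 per bar.
E: each chord is 2.5 beats in 2/4, so 0.8 per bar.
Fastest is B at 3 chords/bar.

Section B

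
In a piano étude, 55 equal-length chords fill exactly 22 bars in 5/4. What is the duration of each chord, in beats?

22 bars × 5 beats/bar = 110 beats total.
110 beats ÷ 55 chords = 2 beats per chord.
(That is a half note.)

2 beats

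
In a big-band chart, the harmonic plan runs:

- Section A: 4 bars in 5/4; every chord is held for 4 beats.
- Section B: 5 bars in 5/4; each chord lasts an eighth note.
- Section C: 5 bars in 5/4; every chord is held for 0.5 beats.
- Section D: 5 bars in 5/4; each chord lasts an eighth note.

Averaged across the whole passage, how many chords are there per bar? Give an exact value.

A: 4 bars of 5 beats is 20 beats; at 4 beats each that's 5 chords.
B: 5 bars of 5 beats is 25 beats; at 0.5 beats each that's 50 chords.
C: 5 bars of 5 beats is 25 beats; at 0.5 beats each that's 50 chords.
D: 5 bars of 5 beats is 25 beats; at 0.5 beats each that's 50 chords.
Overall: 155 chords over 19 bars → 155/19 = 155/19 chords per bar.

155/19 chords per bar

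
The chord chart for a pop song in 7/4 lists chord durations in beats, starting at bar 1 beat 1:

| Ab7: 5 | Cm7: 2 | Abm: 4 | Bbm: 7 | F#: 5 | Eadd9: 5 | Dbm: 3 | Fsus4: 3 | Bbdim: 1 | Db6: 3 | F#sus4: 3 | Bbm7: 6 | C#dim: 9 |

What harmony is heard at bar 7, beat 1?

Bbm7

Beat 1 of bar 7 is beat (7−1)×7 + 1 = 43 overall.
Running totals: Ab7 ends at 5, Cm7 ends at 7, Abm ends at 11, Bbm ends at 18, F# ends at 23, Eadd9 ends at 28, Dbm ends at 31, Fsus4 ends at 34, Bbdim ends at 35, Db6 ends at 38, F#sus4 ends at 41, Bbm7 ends at 47.
Beat 43 falls within Bbm7.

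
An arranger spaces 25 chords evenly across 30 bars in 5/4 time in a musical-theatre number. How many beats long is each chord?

30 bars × 5 beats/bar = 150 beats total.
150 beats ÷ 25 chords = 6 beats per chord.

6 beats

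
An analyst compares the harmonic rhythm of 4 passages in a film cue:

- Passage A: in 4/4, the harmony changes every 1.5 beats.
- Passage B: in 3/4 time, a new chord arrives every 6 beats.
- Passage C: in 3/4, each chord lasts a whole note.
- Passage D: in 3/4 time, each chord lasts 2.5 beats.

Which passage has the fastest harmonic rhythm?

Passage A

A: 4/1.5 = 8/3 chords/bar.
B: 3/6 = 0.5 chords/bar.
C: 3/4 = 0.75 chords/bar.
D: 3/2.5 = 1.2 chords/bar.
Fastest is A at 8/3 chords/bar.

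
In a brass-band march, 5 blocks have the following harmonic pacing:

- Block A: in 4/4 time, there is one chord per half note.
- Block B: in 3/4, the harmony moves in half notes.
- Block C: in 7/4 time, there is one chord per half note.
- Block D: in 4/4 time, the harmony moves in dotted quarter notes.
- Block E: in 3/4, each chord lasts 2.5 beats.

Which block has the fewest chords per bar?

A: 4/2 = 2 chords/bar.
B: 3/2 = 1.5 chords/bar.
C: 7/2 = 3.5 chords/bar.
D: 4/1.5 = 8/3 chords/bar.
E: 3/2.5 = 1.2 chords/bar.
Slowest is E at 1.2 chords/bar.

Block E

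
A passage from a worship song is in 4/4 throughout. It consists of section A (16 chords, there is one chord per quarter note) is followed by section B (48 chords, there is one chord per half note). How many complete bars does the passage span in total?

28 bars

A: 16 × 1 = 16 beats = 4 bars.
B: 48 × 2 = 96 beats = 24 bars.
Total: 4 + 24 = 28 bars.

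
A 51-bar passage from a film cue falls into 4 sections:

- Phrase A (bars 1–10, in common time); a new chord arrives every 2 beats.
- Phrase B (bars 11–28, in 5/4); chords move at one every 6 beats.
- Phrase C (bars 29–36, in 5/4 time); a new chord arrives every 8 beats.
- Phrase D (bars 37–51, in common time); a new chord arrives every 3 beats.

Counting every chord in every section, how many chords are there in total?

60 chords

A: 10 bars × 4 beats = 40 beats; 2 beats/chord → 20 chords.
B: 18 bars × 5 beats = 90 beats; 6 beats/chord → 15 chords.
C: 8 bars × 5 beats = 40 beats; 8 beats/chord → 5 chords.
D: 15 bars × 4 beats = 60 beats; 3 beats/chord → 20 chords.
Total: 20 + 15 + 5 + 20 = 60.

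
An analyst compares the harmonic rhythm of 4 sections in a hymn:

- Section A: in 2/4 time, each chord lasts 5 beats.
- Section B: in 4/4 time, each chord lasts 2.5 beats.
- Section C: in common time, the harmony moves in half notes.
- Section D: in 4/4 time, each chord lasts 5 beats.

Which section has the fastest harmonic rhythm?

A: each chord is 5 beats in 2/4, so 0.4 per bar.
B: each chord is 2.5 beats in 4/4, so 1.6 per bar.
C: each chord is 2 beats in 4/4, so 2 per bar.
D: each chord is 5 beats in 4/4, so 0.8 per bar.
Fastest is C at 2 chords/bar.

Section C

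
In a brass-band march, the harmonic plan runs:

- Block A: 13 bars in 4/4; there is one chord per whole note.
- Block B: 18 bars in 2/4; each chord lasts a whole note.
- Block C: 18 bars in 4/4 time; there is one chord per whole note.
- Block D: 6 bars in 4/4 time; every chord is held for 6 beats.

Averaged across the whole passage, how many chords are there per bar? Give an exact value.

0.8 chords per bar

A: 13 bars of 4 beats is 52 beats; at 4 beats each that's 13 chords.
B: 18 bars of 2 beats is 36 beats; at 4 beats each that's 9 chords.
C: 18 bars of 4 beats is 72 beats; at 4 beats each that's 18 chords.
D: 6 bars of 4 beats is 24 beats; at 6 beats each that's 4 chords.
Overall: 44 chords over 55 bars → 44/55 = 0.8 chords per bar.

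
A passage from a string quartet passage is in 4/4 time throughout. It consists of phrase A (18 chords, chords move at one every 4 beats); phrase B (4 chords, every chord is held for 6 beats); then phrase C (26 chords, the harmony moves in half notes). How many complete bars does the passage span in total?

A: 18 × 4 = 72 beats = 18 bars.
B: 4 × 6 = 24 beats = 6 bars.
C: 26 × 2 = 52 beats = 13 bars.
Total: 18 + 6 + 13 = 37 bars.

37 bars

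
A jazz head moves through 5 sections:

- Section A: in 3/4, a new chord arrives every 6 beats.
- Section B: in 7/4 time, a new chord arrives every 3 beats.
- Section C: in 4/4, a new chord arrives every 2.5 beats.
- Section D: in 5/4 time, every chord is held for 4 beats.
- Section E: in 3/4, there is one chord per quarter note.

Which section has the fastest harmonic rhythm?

Section E

A: 3/6 = 0.5 chords/bar.
B: 7/3 = 7/3 chords/bar.
C: 4/2.5 = 1.6 chords/bar.
D: 5/4 = 1.25 chords/bar.
E: 3/1 = 3 chords/bar.
Fastest is E at 3 chords/bar.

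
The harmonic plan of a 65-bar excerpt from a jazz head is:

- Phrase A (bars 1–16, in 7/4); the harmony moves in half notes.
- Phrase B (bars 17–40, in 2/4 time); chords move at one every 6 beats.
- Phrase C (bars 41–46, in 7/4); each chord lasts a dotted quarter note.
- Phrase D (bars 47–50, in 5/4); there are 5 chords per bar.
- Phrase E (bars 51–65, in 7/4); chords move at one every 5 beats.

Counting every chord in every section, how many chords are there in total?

A: 16 bars × 7 beats = 112 beats; 2 beats/chord → 56 chords.
B: 24 bars × 2 beats = 48 beats; 6 beats/chord → 8 chords.
C: 6 bars × 7 beats = 42 beats; 1.5 beats/chord → 28 chords.
D: 4 bars × 5 beats = 20 beats; 1 beat/chord → 20 chords.
E: 15 bars × 7 beats = 105 beats; 5 beats/chord → 21 chords.
Total: 56 + 8 + 28 + 20 + 21 = 133.

133 chords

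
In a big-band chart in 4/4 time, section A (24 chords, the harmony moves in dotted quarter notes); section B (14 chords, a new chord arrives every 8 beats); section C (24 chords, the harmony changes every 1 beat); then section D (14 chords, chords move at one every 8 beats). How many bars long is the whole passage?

A: 24 × 1.5 = 36 beats = 9 bars.
B: 14 × 8 = 112 beats = 28 bars.
C: 24 × 1 = 24 beats = 6 bars.
D: 14 × 8 = 112 beats = 28 bars.
Total: 9 + 28 + 6 + 28 = 71 bars.

71 bars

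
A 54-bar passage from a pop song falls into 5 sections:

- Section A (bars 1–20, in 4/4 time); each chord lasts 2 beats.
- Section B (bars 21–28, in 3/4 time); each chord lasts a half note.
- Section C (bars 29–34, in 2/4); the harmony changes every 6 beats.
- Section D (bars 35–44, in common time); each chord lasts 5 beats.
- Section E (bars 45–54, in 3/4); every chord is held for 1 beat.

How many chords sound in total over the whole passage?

92 chords

A: 20 bars × 4 beats = 80 beats; 2 beats/chord → 40 chords.
B: 8 bars × 3 beats = 24 beats; 2 beats/chord → 12 chords.
C: 6 bars × 2 beats = 12 beats; 6 beats/chord → 2 chords.
D: 10 bars × 4 beats = 40 beats; 5 beats/chord → 8 chords.
E: 10 bars × 3 beats = 30 beats; 1 beat/chord → 30 chords.
Total: 40 + 12 + 2 + 8 + 30 = 92.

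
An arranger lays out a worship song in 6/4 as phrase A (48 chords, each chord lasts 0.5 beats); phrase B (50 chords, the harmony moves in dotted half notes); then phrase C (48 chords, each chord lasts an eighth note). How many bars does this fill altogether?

A: 48 × 0.5 = 24 beats = 4 bars.
B: 50 × 3 = 150 beats = 25 bars.
C: 48 × 0.5 = 24 beats = 4 bars.
Total: 4 + 25 + 4 = 33 bars.

33 bars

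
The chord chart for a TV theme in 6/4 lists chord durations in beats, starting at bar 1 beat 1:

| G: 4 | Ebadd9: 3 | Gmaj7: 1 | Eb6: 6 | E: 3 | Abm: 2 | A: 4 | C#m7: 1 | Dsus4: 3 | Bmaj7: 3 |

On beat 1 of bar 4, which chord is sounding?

Beat 1 of bar 4 is beat (4−1)×6 + 1 = 19 overall.
Running totals: G ends at 4, Ebadd9 ends at 7, Gmaj7 ends at 8, Eb6 ends at 14, E ends at 17, Abm ends at 19.
Beat 19 falls within Abm.

Abm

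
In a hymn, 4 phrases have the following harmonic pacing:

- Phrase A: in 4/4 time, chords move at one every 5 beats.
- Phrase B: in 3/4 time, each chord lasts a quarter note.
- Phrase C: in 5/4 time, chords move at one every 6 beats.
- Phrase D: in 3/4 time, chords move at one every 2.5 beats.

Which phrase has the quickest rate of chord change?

A: each chord is 5 beats in 4/4, so 0.8 per bar.
B: each chord is 1 beat in 3/4, so 3 per bar.
C: each chord is 6 beats in 5/4, so 5/6 per bar.
D: each chord is 2.5 beats in 3/4, so 1.2 per bar.
Fastest is B at 3 chords/bar.

Phrase B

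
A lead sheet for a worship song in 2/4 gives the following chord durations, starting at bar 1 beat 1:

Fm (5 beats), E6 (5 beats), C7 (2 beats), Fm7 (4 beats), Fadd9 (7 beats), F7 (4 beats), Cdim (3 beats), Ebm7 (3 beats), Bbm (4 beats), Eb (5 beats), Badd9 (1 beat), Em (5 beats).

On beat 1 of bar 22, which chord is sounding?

Badd9

Beat 1 of bar 22 is beat (22−1)×2 + 1 = 43 overall.
Running totals: Fm ends at 5, E6 ends at 10, C7 ends at 12, Fm7 ends at 16, Fadd9 ends at 23, F7 ends at 27, Cdim ends at 30, Ebm7 ends at 33, Bbm ends at 37, Eb ends at 42, Badd9 ends at 43.
Beat 43 falls within Badd9.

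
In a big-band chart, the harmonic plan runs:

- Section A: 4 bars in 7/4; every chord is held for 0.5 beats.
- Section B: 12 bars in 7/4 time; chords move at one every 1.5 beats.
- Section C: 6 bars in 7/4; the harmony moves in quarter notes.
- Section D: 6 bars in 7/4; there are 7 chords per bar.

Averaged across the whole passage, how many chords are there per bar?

A: 4 bars of 7 beats is 28 beats; at 0.5 beats each that's 56 chords.
B: 12 bars of 7 beats is 84 beats; at 1.5 beats each that's 56 chords.
C: 6 bars of 7 beats is 42 beats; at 1 beat each that's 42 chords.
D: 6 bars of 7 beats is 42 beats; at 1 beat each that's 42 chords.
Overall: 196 chords over 28 bars → 196/28 = 7 chords per bar.

7 chords per bar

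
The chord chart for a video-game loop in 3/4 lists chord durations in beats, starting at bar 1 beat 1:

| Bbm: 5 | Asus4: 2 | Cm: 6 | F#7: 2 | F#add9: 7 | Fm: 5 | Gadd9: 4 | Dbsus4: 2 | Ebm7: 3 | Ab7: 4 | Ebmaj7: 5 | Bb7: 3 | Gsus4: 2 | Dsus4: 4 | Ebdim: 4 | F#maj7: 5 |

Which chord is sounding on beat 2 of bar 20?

F#maj7

Beat 2 of bar 20 is beat (20−1)×3 + 2 = 59 overall.
Running totals: Bbm ends at 5, Asus4 ends at 7, Cm ends at 13, F#7 ends at 15, F#add9 ends at 22, Fm ends at 27, Gadd9 ends at 31, Dbsus4 ends at 33, Ebm7 ends at 36, Ab7 ends at 40, Ebmaj7 ends at 45, Bb7 ends at 48, Gsus4 ends at 50, Dsus4 ends at 54, Ebdim ends at 58, F#maj7 ends at 63.
Beat 59 falls within F#maj7.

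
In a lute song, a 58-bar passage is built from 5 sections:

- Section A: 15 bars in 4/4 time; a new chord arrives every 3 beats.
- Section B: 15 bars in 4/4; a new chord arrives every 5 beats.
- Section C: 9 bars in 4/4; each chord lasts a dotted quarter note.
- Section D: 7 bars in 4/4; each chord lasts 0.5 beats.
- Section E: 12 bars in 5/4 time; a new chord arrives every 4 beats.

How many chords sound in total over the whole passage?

127 chords

A has 60 beats and chords last 3 each, so 20 chords.
B has 60 beats and chords last 5 each, so 12 chords.
C has 36 beats and chords last 1.5 each, so 24 chords.
D has 28 beats and chords last 0.5 each, so 56 chords.
E has 60 beats and chords last 4 each, so 15 chords.
Total: 20 + 12 + 24 + 56 + 15 = 127.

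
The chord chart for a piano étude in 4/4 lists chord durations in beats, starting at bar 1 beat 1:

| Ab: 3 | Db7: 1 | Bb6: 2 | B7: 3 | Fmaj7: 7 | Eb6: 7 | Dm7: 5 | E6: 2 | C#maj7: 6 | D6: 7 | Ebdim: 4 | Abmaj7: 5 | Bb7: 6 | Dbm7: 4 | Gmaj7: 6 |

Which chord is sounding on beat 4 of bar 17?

Gmaj7

Beat 4 of bar 17 is beat (17−1)×4 + 4 = 68 overall.
Running totals: Ab ends at 3, Db7 ends at 4, Bb6 ends at 6, B7 ends at 9, Fmaj7 ends at 16, Eb6 ends at 23, Dm7 ends at 28, E6 ends at 30, C#maj7 ends at 36, D6 ends at 43, Ebdim ends at 47, Abmaj7 ends at 52, Bb7 ends at 58, Dbm7 ends at 62, Gmaj7 ends at 68.
Beat 68 falls within Gmaj7.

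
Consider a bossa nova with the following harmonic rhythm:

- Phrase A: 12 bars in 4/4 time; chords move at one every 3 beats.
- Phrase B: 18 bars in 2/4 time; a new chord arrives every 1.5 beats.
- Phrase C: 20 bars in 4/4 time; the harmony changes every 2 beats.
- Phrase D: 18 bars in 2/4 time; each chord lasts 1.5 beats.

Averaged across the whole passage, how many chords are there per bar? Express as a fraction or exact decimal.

A: 12 × 4 = 48 beats ÷ 3 = 16 chords.
B: 18 × 2 = 36 beats ÷ 1.5 = 24 chords.
C: 20 × 4 = 80 beats ÷ 2 = 40 chords.
D: 18 × 2 = 36 beats ÷ 1.5 = 24 chords.
Overall: 104 chords over 68 bars → 104/68 = 26/17 chords per bar.

26/17 chords per bar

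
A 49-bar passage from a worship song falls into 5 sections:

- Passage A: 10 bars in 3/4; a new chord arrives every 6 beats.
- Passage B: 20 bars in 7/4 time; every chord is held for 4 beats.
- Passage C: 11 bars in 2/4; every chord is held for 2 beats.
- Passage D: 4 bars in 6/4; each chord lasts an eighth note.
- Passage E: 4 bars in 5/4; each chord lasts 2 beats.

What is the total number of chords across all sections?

109 chords

A: 10 bars × 3 beats = 30 beats; 6 beats/chord → 5 chords.
B: 20 bars × 7 beats = 140 beats; 4 beats/chord → 35 chords.
C: 11 bars × 2 beats = 22 beats; 2 beats/chord → 11 chords.
D: 4 bars × 6 beats = 24 beats; 0.5 beats/chord → 48 chords.
E: 4 bars × 5 beats = 20 beats; 2 beats/chord → 10 chords.
Total: 5 + 35 + 11 + 48 + 10 = 109.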